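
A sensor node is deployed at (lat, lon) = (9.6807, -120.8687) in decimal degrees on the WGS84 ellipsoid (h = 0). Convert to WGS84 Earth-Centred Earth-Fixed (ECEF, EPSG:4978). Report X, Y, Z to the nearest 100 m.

WGS84: a = 6378137 m, e² = 0.006694380; N(φ) = a/√(1−e²sin²φ) = 6378740.764 m.
X = (N+h)·cosφ·cosλ = -3226152.498 m; Y = (N+h)·cosφ·sinλ = -5397196.889 m; Z = (N(1−e²)+h)·sinφ = 1065451.455 m.

X -3226200 m, Y -5397200 m, Z 1065500 m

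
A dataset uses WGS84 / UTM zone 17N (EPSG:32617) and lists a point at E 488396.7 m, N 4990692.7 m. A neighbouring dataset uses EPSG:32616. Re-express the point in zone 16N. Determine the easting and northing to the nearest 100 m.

E 960700 m, N 5007400 m

UTM 17N → geographic: φ = 45.06960007°, λ = -81.14739998°.
UTM 16N (λ₀ = -87°) forward: E = 960713.733 m, N = 5007369.919 m.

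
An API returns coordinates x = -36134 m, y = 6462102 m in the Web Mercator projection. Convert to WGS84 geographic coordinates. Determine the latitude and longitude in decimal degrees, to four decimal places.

R = 6378137 m. λ = x/R = -0.32459724°.
φ = 2·arctan(exp(y/R)) − 90° = 2·arctan(2.75430) − 90° = 50.09129751°.

lat 50.0913°, lon -0.3246°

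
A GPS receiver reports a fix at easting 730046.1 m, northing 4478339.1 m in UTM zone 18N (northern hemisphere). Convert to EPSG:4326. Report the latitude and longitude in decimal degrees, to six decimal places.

Zone 18N: λ₀ = -75°, k₀ = 0.9996, false easting 500000 m.
Meridian distance M = (N − FN)/k₀ = 4480131.2 m.
Inverse transverse Mercator on WGS84 gives φ = 40.42389989°, λ = -72.28829957°.

lat 40.423900°, lon -72.288300°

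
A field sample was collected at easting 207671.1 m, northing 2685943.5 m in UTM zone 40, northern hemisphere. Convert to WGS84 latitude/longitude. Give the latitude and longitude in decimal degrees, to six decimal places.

lat 24.259200°, lon 54.120900°

Zone 40N: λ₀ = 57°, k₀ = 0.9996, false easting 500000 m.
Meridian distance M = (N − FN)/k₀ = 2687018.3 m.
Inverse transverse Mercator on WGS84 gives φ = 24.25920019°, λ = 54.12089996°.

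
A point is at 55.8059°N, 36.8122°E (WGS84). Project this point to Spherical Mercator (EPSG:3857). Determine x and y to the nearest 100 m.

x 4097900 m, y 7519900 m

Web Mercator is spherical with R = a = 6378137 m.
x = R·λ = 6378137 × 0.642494095 = 4097915.359 m.
y = R·ln tan(π/4 + φ/2) = 6378137 × 1.179007675 = 7519872.472 m.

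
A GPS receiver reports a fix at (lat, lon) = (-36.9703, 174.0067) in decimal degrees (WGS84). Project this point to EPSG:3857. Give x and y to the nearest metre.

x 19370337 m, y -4434968 m

Web Mercator is spherical with R = a = 6378137 m.
x = R·λ = 6378137 × 3.036989836 = 19370337.239 m.
y = R·ln tan(π/4 + φ/2) = 6378137 × -0.695339062 = -4434967.798 m.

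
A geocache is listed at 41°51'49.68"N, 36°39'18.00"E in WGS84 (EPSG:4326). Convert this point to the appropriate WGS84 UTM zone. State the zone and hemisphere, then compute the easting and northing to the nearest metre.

Longitude 36.6550° lies in the 6° band [36°, 42°), giving zone 37; latitude is north of the equator, so 37N.
Zone 37 central meridian λ₀ = 6×37 − 183 = 39°; Δλ = -2.3450°.
Transverse Mercator on WGS84 with k₀ = 0.9996 gives E = 305373.057 m, N = 4637313.062 m.

Zone 37N: E 305373 m, N 4637313 m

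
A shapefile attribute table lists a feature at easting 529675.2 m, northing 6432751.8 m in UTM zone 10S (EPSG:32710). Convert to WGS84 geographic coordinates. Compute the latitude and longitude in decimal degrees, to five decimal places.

Zone 10S: λ₀ = -123°, k₀ = 0.9996, false easting 500000 m, false northing 10000000 m.
Meridian distance M = (N − FN)/k₀ = -3568675.7 m.
Inverse transverse Mercator on WGS84 gives φ = -32.24150022°, λ = -122.68500050°.

lat -32.24150°, lon -122.68500°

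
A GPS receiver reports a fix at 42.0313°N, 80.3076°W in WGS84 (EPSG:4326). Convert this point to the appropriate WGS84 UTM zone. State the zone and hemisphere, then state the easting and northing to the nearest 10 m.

Zone 17N: E 557310 m, N 4653480 m

Longitude -80.3076° lies in the 6° band [-84°, -78°), giving zone 17; latitude is north of the equator, so 17N.
Zone 17 central meridian λ₀ = 6×17 − 183 = -81°; Δλ = +0.6924°.
Transverse Mercator on WGS84 with k₀ = 0.9996 gives E = 557314.958 m, N = 4653483.315 m.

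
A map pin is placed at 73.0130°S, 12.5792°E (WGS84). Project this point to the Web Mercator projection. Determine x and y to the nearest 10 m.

Web Mercator is spherical with R = a = 6378137 m.
x = R·λ = 6378137 × 0.219548457 = 1400310.139 m.
y = R·ln tan(π/4 + φ/2) = 6378137 × -1.901563020 = -12128429.458 m.

x 1400310 m, y -12128430 m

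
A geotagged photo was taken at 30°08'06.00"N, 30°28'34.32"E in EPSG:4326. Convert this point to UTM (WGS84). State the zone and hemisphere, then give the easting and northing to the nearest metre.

Longitude 30.4762° lies in the 6° band [30°, 36°), giving zone 36; latitude is north of the equator, so 36N.
Zone 36 central meridian λ₀ = 6×36 − 183 = 33°; Δλ = -2.5238°.
Transverse Mercator on WGS84 with k₀ = 0.9996 gives E = 256876.195 m, N = 3336433.933 m.

Zone 36N: E 256876 m, N 3336434 m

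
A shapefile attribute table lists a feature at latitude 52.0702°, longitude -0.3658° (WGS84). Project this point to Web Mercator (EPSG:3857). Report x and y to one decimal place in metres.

Web Mercator is spherical with R = a = 6378137 m.
x = R·λ = 6378137 × -0.006384414 = -40720.670 m.
y = R·ln tan(π/4 + φ/2) = 6378137 × 1.068153362 = 6812828.481 m.

x -40720.7 m, y 6812828.5 m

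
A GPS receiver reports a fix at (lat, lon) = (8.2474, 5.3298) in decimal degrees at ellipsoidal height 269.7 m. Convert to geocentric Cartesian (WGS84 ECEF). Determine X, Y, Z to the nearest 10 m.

X 6285580 m, Y 586390 m, Z 908910 m

WGS84: a = 6378137 m, e² = 0.006694380; N(φ) = a/√(1−e²sin²φ) = 6378576.346 m.
X = (N+h)·cosφ·cosλ = 6285581.779 m; Y = (N+h)·cosφ·sinλ = 586393.267 m; Z = (N(1−e²)+h)·sinφ = 908905.571 m.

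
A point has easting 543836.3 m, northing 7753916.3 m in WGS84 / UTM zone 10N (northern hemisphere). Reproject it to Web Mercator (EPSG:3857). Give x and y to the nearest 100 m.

Unproject from UTM 10N (λ₀ = -123°) → φ = 69.88909979°, λ = -121.85759923°.
Web Mercator (R = 6378137 m): x = -13565125.895 m, y = 11032715.872 m.

x -13565100 m, y 11032700 m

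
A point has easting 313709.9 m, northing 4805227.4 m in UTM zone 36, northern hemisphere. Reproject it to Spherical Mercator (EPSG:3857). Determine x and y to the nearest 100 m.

x 3417600 m, y 5369500 m

Unproject from UTM 36N (λ₀ = 33°) → φ = 43.37679981°, λ = 30.70040010°.
Web Mercator (R = 6378137 m): x = 3417552.906 m, y = 5369501.619 m.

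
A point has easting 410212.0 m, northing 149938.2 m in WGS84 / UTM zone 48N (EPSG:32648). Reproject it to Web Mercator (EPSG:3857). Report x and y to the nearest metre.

Unproject from UTM 48N (λ₀ = 105°) → φ = 1.35639994°, λ = 104.19290011°.
Web Mercator (R = 6378137 m): x = 11598700.584 m, y = 151007.857 m.

x 11598701 m, y 151008 m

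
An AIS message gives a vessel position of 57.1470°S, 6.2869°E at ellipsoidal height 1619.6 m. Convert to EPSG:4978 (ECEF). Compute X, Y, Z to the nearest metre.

WGS84: a = 6378137 m, e² = 0.006694380; N(φ) = a/√(1−e²sin²φ) = 6393256.669 m.
X = (N+h)·cosφ·cosλ = 3448264.529 m; Y = (N+h)·cosφ·sinλ = 379893.954 m; Z = (N(1−e²)+h)·sinφ = -5336158.840 m.

X 3448265 m, Y 379894 m, Z -5336159 m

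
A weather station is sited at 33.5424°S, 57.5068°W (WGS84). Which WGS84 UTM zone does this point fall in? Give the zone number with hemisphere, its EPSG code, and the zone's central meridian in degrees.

Zone 21S (EPSG:32721), central meridian -57°

UTM zone = ⌊(λ + 180)/6⌋ + 1; -57.5068° ∈ [-60°, -54°) → zone 21.
Hemisphere: S (φ < 0).
Central meridian λ₀ = 6×21 − 183 = -57°.
EPSG code: 32721.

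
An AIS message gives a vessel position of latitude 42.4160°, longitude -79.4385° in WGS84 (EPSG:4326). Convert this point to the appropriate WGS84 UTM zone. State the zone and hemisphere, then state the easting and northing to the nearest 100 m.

Longitude -79.4385° lies in the 6° band [-84°, -78°), giving zone 17; latitude is north of the equator, so 17N.
Zone 17 central meridian λ₀ = 6×17 − 183 = -81°; Δλ = +1.5615°.
Transverse Mercator on WGS84 with k₀ = 0.9996 gives E = 628475.473 m, N = 4697146.919 m.

Zone 17N: E 628500 m, N 4697100 m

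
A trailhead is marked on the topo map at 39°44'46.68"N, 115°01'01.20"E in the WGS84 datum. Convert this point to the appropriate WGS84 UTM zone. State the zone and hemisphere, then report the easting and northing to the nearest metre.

Longitude 115.0170° lies in the 6° band [114°, 120°), giving zone 50; latitude is north of the equator, so 50N.
Zone 50 central meridian λ₀ = 6×50 − 183 = 117°; Δλ = -1.9830°.
Transverse Mercator on WGS84 with k₀ = 0.9996 gives E = 330100.694 m, N = 4401479.898 m.

Zone 50N: E 330101 m, N 4401480 m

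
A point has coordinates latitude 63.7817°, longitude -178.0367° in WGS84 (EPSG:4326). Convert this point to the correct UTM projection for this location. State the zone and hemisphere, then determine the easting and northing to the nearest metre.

Zone 1N: E 448899 m, N 7073104 m

Longitude -178.0367° lies in the 6° band [-180°, -174°), giving zone 1; latitude is north of the equator, so 1N.
Zone 1 central meridian λ₀ = 6×1 − 183 = -177°; Δλ = -1.0367°.
Transverse Mercator on WGS84 with k₀ = 0.9996 gives E = 448899.227 m, N = 7073103.519 m.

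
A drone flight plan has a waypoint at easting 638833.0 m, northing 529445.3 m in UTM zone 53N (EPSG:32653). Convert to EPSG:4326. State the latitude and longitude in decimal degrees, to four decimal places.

lat 4.7888°, lon 136.2519°

Zone 53N: λ₀ = 135°, k₀ = 0.9996, false easting 500000 m.
Meridian distance M = (N − FN)/k₀ = 529657.2 m.
Inverse transverse Mercator on WGS84 gives φ = 4.78880017°, λ = 136.25189960°.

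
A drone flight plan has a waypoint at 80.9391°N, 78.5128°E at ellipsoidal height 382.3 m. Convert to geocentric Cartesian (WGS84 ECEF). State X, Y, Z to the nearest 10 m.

X 200700 m, Y 987620 m, Z 6277280 m

WGS84: a = 6378137 m, e² = 0.006694380; N(φ) = a/√(1−e²sin²φ) = 6399058.853 m.
X = (N+h)·cosφ·cosλ = 200704.534 m; Y = (N+h)·cosφ·sinλ = 987623.606 m; Z = (N(1−e²)+h)·sinφ = 6277282.594 m.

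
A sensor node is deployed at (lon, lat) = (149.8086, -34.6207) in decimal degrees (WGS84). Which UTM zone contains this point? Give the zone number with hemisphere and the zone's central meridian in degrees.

Zone 55S, central meridian 147°

UTM zone = ⌊(λ + 180)/6⌋ + 1; 149.8086° ∈ [144°, 150°) → zone 55.
Hemisphere: S (φ < 0).
Central meridian λ₀ = 6×55 − 183 = 147°.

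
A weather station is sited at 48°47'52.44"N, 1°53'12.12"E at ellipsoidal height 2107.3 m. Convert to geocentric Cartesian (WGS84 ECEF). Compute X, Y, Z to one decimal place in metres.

X 4208476.5 m, Y 138631.6 m, Z 4777369.4 m

WGS84: a = 6378137 m, e² = 0.006694380; N(φ) = a/√(1−e²sin²φ) = 6390256.861 m.
X = (N+h)·cosφ·cosλ = 4208476.466 m; Y = (N+h)·cosφ·sinλ = 138631.567 m; Z = (N(1−e²)+h)·sinφ = 4777369.389 m.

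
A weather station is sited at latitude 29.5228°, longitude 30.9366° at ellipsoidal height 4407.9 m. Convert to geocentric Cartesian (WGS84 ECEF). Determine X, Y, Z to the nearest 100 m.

WGS84: a = 6378137 m, e² = 0.006694380; N(φ) = a/√(1−e²sin²φ) = 6383327.299 m.
X = (N+h)·cosφ·cosλ = 4767600.346 m; Y = (N+h)·cosφ·sinλ = 2857487.884 m; Z = (N(1−e²)+h)·sinφ = 3126626.171 m.

X 4767600 m, Y 2857500 m, Z 3126600 m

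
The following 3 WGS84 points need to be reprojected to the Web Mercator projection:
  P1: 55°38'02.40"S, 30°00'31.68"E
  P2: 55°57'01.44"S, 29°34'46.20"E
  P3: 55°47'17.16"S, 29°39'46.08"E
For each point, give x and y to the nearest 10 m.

P1: x 3340560 m, y -7485900 m; P2: x 3292770 m, y -7548550 m; P3: x 3302050 m, y -7516350 m

Web Mercator: x = R·λ, y = R·ln tan(π/4+φ/2), R = 6378137 m.
P1 (-55.6340°, 30.0088°) → (3340564.335, -7485897.765) m.
P2 (-55.9504°, 29.5795°) → (3292774.878, -7548548.029) m.
P3 (-55.7881°, 29.6628°) → (3302047.792, -7516347.489) m.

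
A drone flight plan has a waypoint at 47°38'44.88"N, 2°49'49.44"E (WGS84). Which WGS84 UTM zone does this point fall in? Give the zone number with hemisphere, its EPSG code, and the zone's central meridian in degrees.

UTM zone = ⌊(λ + 180)/6⌋ + 1; 2.8304° ∈ [0°, 6°) → zone 31.
Hemisphere: N (φ ≥ 0).
Central meridian λ₀ = 6×31 − 183 = 3°.
EPSG code: 32631.

Zone 31N (EPSG:32631), central meridian 3°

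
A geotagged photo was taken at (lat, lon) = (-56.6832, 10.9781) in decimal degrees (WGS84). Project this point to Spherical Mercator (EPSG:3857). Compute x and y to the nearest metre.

Web Mercator is spherical with R = a = 6378137 m.
x = R·λ = 6378137 × 0.191603991 = 1222076.502 m.
y = R·ln tan(π/4 + φ/2) = 6378137 × -1.206565691 = -7695641.275 m.

x 1222077 m, y -7695641 m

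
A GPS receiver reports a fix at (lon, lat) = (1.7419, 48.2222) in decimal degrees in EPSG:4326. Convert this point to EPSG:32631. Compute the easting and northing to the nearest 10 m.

Zone 31 central meridian λ₀ = 6×31 − 183 = 3°; Δλ = -1.2581°.
Transverse Mercator on WGS84 with k₀ = 0.9996 gives E = 406555.939 m, N = 5341762.435 m.

E 406560 m, N 5341760 m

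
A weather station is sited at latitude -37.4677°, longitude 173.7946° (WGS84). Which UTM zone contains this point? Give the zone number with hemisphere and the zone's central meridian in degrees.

UTM zone = ⌊(λ + 180)/6⌋ + 1; 173.7946° ∈ [168°, 174°) → zone 59.
Hemisphere: S (φ < 0).
Central meridian λ₀ = 6×59 − 183 = 171°.

Zone 59S, central meridian 171°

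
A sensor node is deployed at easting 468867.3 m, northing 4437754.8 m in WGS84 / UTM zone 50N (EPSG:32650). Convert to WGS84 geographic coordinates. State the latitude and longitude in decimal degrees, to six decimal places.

Zone 50N: λ₀ = 117°, k₀ = 0.9996, false easting 500000 m.
Meridian distance M = (N − FN)/k₀ = 4439530.6 m.
Inverse transverse Mercator on WGS84 gives φ = 40.08949985°, λ = 116.63479955°.

lat 40.089500°, lon 116.634800°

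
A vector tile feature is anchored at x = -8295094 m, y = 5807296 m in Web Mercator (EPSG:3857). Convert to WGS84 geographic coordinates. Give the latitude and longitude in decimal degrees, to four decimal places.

lat 46.1679°, lon -74.5161°

R = 6378137 m. λ = x/R = -74.51609723°.
φ = 2·arctan(exp(y/R)) − 90° = 2·arctan(2.48557) − 90° = 46.16789839°.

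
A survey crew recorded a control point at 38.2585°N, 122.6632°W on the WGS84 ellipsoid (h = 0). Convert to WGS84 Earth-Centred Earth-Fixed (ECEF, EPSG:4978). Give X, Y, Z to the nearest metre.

X -2706439 m, Y -4221674 m, Z 3928015 m

WGS84: a = 6378137 m, e² = 0.006694380; N(φ) = a/√(1−e²sin²φ) = 6386338.396 m.
X = (N+h)·cosφ·cosλ = -2706439.249 m; Y = (N+h)·cosφ·sinλ = -4221674.277 m; Z = (N(1−e²)+h)·sinφ = 3928014.609 m.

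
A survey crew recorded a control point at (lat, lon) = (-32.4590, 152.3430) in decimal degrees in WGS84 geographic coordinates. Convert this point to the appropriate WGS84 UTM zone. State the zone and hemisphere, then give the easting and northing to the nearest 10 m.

Longitude 152.3430° lies in the 6° band [150°, 156°), giving zone 56; latitude is south of the equator, so 56S.
Zone 56 central meridian λ₀ = 6×56 − 183 = 153°; Δλ = -0.6570°.
Transverse Mercator on WGS84 with k₀ = 0.9996 gives E = 438253.402 m, N = 6408495.767 m.

Zone 56S: E 438250 m, N 6408500 m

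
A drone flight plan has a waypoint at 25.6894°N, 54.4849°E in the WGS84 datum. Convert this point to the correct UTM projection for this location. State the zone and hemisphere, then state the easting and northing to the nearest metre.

Longitude 54.4849° lies in the 6° band [54°, 60°), giving zone 40; latitude is north of the equator, so 40N.
Zone 40 central meridian λ₀ = 6×40 − 183 = 57°; Δλ = -2.5151°.
Transverse Mercator on WGS84 with k₀ = 0.9996 gives E = 247585.498 m, N = 2843690.201 m.

Zone 40N: E 247585 m, N 2843690 m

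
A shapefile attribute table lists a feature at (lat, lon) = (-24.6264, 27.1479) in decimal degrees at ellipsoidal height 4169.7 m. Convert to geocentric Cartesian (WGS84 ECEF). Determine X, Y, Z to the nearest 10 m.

X 5165630 m, Y 2648840 m, Z -2643250 m

WGS84: a = 6378137 m, e² = 0.006694380; N(φ) = a/√(1−e²sin²φ) = 6381847.218 m.
X = (N+h)·cosφ·cosλ = 5165625.495 m; Y = (N+h)·cosφ·sinλ = 2648835.842 m; Z = (N(1−e²)+h)·sinφ = -2643248.838 m.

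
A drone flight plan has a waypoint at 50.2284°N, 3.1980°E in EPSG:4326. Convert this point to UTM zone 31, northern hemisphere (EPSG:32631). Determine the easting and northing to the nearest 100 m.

E 514100 m, N 5564000 m

Zone 31 central meridian λ₀ = 6×31 − 183 = 3°; Δλ = +0.1980°.
Transverse Mercator on WGS84 with k₀ = 0.9996 gives E = 514122.736 m, N = 5564044.517 m.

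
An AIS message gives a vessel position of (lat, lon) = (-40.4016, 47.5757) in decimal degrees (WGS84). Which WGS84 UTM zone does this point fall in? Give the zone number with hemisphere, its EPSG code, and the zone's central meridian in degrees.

Zone 38S (EPSG:32738), central meridian 45°

UTM zone = ⌊(λ + 180)/6⌋ + 1; 47.5757° ∈ [42°, 48°) → zone 38.
Hemisphere: S (φ < 0).
Central meridian λ₀ = 6×38 − 183 = 45°.
EPSG code: 32738.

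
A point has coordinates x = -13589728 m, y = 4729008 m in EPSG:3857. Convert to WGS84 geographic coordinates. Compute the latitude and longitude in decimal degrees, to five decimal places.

lat 39.05120°, lon -122.07860°

R = 6378137 m. λ = x/R = -122.07860369°.
φ = 2·arctan(exp(y/R)) − 90° = 2·arctan(2.09896) − 90° = 39.05119868°.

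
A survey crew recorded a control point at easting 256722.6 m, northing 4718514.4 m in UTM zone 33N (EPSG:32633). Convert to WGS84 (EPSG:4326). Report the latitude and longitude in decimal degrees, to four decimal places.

lat 42.5807°, lon 12.0355°

Zone 33N: λ₀ = 15°, k₀ = 0.9996, false easting 500000 m.
Meridian distance M = (N − FN)/k₀ = 4720402.6 m.
Inverse transverse Mercator on WGS84 gives φ = 42.58070008°, λ = 12.03549948°.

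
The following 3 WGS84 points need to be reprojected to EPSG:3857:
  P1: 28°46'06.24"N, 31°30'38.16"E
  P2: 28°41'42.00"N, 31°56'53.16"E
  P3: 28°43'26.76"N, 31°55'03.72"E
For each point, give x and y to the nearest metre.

Web Mercator: x = R·λ, y = R·ln tan(π/4+φ/2), R = 6378137 m.
P1 (28.7684°, 31.5106°) → (3507743.947, 3346201.439) m.
P2 (28.6950°, 31.9481°) → (3556446.224, 3336883.347) m.
P3 (28.7241°, 31.9177°) → (3553062.111, 3340576.794) m.

P1: x 3507744 m, y 3346201 m; P2: x 3556446 m, y 3336883 m; P3: x 3553062 m, y 3340577 m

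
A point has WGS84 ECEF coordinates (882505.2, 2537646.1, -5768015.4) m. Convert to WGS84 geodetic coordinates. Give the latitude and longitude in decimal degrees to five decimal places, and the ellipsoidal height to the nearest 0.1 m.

lat -65.17100°, lon 70.82410°, h 2505.6 m

λ = atan2(Y, X) = 70.82410013°; p = √(X²+Y²) = 2686719.8 m.
Bowring's method on WGS84 (a = 6378137 m, b = 6356752.314 m) gives φ = -65.17099990°, h = 2505.551 m.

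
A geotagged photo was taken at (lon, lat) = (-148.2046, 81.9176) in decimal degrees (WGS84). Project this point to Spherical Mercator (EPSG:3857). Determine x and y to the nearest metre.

Web Mercator is spherical with R = a = 6378137 m.
x = R·λ = 6378137 × -2.586658237 = -16498060.605 m.
y = R·ln tan(π/4 + φ/2) = 6378137 × 2.650025094 = 16902223.103 m.

x -16498061 m, y 16902223 m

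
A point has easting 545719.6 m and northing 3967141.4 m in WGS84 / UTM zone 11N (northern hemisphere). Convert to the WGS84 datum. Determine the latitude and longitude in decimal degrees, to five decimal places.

lat 35.84740°, lon -116.49370°

Zone 11N: λ₀ = -117°, k₀ = 0.9996, false easting 500000 m.
Meridian distance M = (N − FN)/k₀ = 3968728.9 m.
Inverse transverse Mercator on WGS84 gives φ = 35.84740001°, λ = -116.49369948°.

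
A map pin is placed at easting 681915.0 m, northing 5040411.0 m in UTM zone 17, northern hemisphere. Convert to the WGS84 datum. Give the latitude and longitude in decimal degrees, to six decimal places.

Zone 17N: λ₀ = -81°, k₀ = 0.9996, false easting 500000 m.
Meridian distance M = (N − FN)/k₀ = 5042428.0 m.
Inverse transverse Mercator on WGS84 gives φ = 45.49349997°, λ = -78.67179938°.

lat 45.493500°, lon -78.671799°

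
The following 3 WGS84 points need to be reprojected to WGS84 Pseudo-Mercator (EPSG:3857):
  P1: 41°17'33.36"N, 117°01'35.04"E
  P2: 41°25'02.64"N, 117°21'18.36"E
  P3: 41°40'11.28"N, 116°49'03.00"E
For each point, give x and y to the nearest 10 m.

Web Mercator: x = R·λ, y = R·ln tan(π/4+φ/2), R = 6378137 m.
P1 (41.2926°, 117.0264°) → (13027319.257, 5055596.367) m.
P2 (41.4174°, 117.3551°) → (13063909.974, 5074104.387) m.
P3 (41.6698°, 116.8175°) → (13004064.616, 5111644.704) m.

P1: x 13027320 m, y 5055600 m; P2: x 13063910 m, y 5074100 m; P3: x 13004060 m, y 5111640 m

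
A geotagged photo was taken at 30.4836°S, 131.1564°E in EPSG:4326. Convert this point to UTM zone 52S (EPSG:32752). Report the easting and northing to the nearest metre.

E 706988 m, N 6625649 m

Zone 52 central meridian λ₀ = 6×52 − 183 = 129°; Δλ = +2.1564°.
Transverse Mercator on WGS84 with k₀ = 0.9996 gives E = 706987.881 m, N = 6625649.322 m.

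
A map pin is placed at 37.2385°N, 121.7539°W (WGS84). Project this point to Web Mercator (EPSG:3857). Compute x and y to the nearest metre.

Web Mercator is spherical with R = a = 6378137 m.
x = R·λ = 6378137 × -2.125006432 = -13553582.150 m.
y = R·ln tan(π/4 + φ/2) = 6378137 × 0.701208355 = 4472402.956 m.

x -13553582 m, y 4472403 m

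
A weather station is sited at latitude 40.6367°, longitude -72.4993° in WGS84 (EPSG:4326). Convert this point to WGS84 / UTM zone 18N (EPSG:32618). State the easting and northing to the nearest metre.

E 711474 m, N 4501435 m

Zone 18 central meridian λ₀ = 6×18 − 183 = -75°; Δλ = +2.5007°.
Transverse Mercator on WGS84 with k₀ = 0.9996 gives E = 711473.564 m, N = 4501435.145 m.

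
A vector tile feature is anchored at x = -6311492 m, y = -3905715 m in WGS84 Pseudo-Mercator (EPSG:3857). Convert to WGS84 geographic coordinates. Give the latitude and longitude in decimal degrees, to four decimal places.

lat -33.0784°, lon -56.6971°

R = 6378137 m. λ = x/R = -56.69709729°.
φ = 2·arctan(exp(y/R)) − 90° = 2·arctan(0.54207) − 90° = -33.07840089°.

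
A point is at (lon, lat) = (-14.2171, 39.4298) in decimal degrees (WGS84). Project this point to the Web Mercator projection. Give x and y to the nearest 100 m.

x -1582600 m, y 4783400 m

Web Mercator is spherical with R = a = 6378137 m.
x = R·λ = 6378137 × -0.248135205 = -1582640.333 m.
y = R·ln tan(π/4 + φ/2) = 6378137 × 0.749972142 = 4783425.067 m.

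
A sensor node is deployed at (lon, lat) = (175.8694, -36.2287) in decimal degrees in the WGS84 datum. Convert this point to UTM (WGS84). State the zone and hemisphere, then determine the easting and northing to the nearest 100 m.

Zone 60S: E 398400 m, N 5990100 m

Longitude 175.8694° lies in the 6° band [174°, 180°), giving zone 60; latitude is south of the equator, so 60S.
Zone 60 central meridian λ₀ = 6×60 − 183 = 177°; Δλ = -1.1306°.
Transverse Mercator on WGS84 with k₀ = 0.9996 gives E = 398394.729 m, N = 5990092.373 m.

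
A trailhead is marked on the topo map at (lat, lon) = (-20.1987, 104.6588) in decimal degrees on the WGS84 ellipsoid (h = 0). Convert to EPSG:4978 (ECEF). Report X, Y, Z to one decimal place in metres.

X -1515407.4 m, Y 5793358.5 m, Z -2188354.3 m

WGS84: a = 6378137 m, e² = 0.006694380; N(φ) = a/√(1−e²sin²φ) = 6380683.650 m.
X = (N+h)·cosφ·cosλ = -1515407.411 m; Y = (N+h)·cosφ·sinλ = 5793358.499 m; Z = (N(1−e²)+h)·sinφ = -2188354.297 m.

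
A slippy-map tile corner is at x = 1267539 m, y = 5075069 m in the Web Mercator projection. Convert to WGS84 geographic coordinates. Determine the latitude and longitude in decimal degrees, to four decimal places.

R = 6378137 m. λ = x/R = 11.38649657°.
φ = 2·arctan(exp(y/R)) − 90° = 2·arctan(2.21599) − 90° = 41.42389785°.

lat 41.4239°, lon 11.3865°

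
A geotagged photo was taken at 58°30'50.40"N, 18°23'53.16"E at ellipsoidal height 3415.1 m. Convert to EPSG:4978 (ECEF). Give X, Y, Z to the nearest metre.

X 3170382 m, Y 1054529 m, Z 5418770 m

WGS84: a = 6378137 m, e² = 0.006694380; N(φ) = a/√(1−e²sin²φ) = 6393719.066 m.
X = (N+h)·cosφ·cosλ = 3170382.064 m; Y = (N+h)·cosφ·sinλ = 1054528.975 m; Z = (N(1−e²)+h)·sinφ = 5418769.934 m.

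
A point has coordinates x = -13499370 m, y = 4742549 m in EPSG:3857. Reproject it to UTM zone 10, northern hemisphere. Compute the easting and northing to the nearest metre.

E 649768 m, N 4334364 m

Web Mercator inverse (R = 6378137 m) → φ = 39.14559976°, λ = -121.26690397°.
UTM 10N forward: E = 649768.457 m, N = 4334364.342 m.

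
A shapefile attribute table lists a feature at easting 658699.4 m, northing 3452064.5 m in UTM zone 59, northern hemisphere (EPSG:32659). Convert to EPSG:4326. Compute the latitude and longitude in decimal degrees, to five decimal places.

lat 31.19190°, lon 172.66560°

Zone 59N: λ₀ = 171°, k₀ = 0.9996, false easting 500000 m.
Meridian distance M = (N − FN)/k₀ = 3453445.9 m.
Inverse transverse Mercator on WGS84 gives φ = 31.19190036°, λ = 172.66560001°.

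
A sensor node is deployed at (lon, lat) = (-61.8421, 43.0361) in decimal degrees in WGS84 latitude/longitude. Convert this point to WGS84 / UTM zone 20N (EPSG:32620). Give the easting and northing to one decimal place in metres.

E 594323.7 m, N 4765474.2 m

Zone 20 central meridian λ₀ = 6×20 − 183 = -63°; Δλ = +1.1579°.
Transverse Mercator on WGS84 with k₀ = 0.9996 gives E = 594323.701 m, N = 4765474.151 m.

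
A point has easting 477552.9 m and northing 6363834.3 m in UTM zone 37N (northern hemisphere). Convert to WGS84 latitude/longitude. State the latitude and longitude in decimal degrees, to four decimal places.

lat 57.4167°, lon 38.6263°

Zone 37N: λ₀ = 39°, k₀ = 0.9996, false easting 500000 m.
Meridian distance M = (N − FN)/k₀ = 6366380.9 m.
Inverse transverse Mercator on WGS84 gives φ = 57.41670042°, λ = 38.62629966°.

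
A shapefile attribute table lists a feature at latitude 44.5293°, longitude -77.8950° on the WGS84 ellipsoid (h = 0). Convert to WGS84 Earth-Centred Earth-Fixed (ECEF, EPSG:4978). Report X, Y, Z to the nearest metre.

WGS84: a = 6378137 m, e² = 0.006694380; N(φ) = a/√(1−e²sin²φ) = 6388662.035 m.
X = (N+h)·cosφ·cosλ = 955080.758 m; Y = (N+h)·cosφ·sinλ = -4453157.645 m; Z = (N(1−e²)+h)·sinφ = 4450209.866 m.

X 955081 m, Y -4453158 m, Z 4450210 m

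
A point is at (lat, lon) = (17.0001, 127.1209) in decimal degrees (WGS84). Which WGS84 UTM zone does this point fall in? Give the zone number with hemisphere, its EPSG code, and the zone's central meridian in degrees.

Zone 52N (EPSG:32652), central meridian 129°

UTM zone = ⌊(λ + 180)/6⌋ + 1; 127.1209° ∈ [126°, 132°) → zone 52.
Hemisphere: N (φ ≥ 0).
Central meridian λ₀ = 6×52 − 183 = 129°.
EPSG code: 32652.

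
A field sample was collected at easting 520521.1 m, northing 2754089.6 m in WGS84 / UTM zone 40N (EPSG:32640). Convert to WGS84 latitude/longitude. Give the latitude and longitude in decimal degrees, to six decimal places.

Zone 40N: λ₀ = 57°, k₀ = 0.9996, false easting 500000 m.
Meridian distance M = (N − FN)/k₀ = 2755191.7 m.
Inverse transverse Mercator on WGS84 gives φ = 24.90180004°, λ = 57.20319952°.

lat 24.901800°, lon 57.203200°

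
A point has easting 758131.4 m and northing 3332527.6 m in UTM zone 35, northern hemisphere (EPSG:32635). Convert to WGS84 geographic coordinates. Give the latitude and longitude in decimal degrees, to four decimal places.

Zone 35N: λ₀ = 27°, k₀ = 0.9996, false easting 500000 m.
Meridian distance M = (N − FN)/k₀ = 3333861.1 m.
Inverse transverse Mercator on WGS84 gives φ = 30.09669996°, λ = 29.67850025°.

lat 30.0967°, lon 29.6785°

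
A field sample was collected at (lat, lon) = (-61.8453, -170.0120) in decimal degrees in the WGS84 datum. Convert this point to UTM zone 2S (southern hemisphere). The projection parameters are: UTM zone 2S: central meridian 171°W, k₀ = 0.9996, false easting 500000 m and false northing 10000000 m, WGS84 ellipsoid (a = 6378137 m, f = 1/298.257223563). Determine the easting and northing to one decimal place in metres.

Zone 2 central meridian λ₀ = 6×2 − 183 = -171°; Δλ = +0.9880°.
Transverse Mercator on WGS84 with k₀ = 0.9996 gives E = 552009.529 m, N = 3142658.014 m.

E 552009.5 m, N 3142658.0 m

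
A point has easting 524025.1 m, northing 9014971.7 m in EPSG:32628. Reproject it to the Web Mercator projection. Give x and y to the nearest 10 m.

Unproject from UTM 28N (λ₀ = -15°) → φ = 81.19239989°, λ = -13.59439972°.
Web Mercator (R = 6378137 m): x = -1513321.655 m, y = 16352186.219 m.

x -1513320 m, y 16352190 m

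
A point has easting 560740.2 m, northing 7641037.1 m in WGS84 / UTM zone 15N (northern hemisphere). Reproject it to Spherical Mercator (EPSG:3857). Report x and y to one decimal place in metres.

x -10184597.9 m, y 10711697.1 m

Unproject from UTM 15N (λ₀ = -93°) → φ = 68.87379979°, λ = -91.48979994°.
Web Mercator (R = 6378137 m): x = -10184597.942 m, y = 10711697.094 m.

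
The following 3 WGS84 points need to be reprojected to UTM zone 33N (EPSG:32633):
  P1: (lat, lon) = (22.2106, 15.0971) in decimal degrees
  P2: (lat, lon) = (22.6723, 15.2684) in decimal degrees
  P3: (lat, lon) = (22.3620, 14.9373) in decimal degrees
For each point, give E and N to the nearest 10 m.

P1: E 510010 m, N 2456140 m; P2: E 527570 m, N 2507270 m; P3: E 493540 m, N 2472900 m

UTM zone 33N: λ₀ = 15°, k₀ = 0.9996.
P1 (22.2106°, 15.0971°) → (510007.881, 2456140.931) m.
P2 (22.6723°, 15.2684°) → (527572.063, 2507269.109) m.
P3 (22.3620°, 14.9373°) → (493544.606, 2472897.514) m.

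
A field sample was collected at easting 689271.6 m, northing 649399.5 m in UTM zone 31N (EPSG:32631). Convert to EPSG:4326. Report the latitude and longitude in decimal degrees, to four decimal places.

lat 5.8725°, lon 4.7096°

Zone 31N: λ₀ = 3°, k₀ = 0.9996, false easting 500000 m.
Meridian distance M = (N − FN)/k₀ = 649659.4 m.
Inverse transverse Mercator on WGS84 gives φ = 5.87250045°, λ = 4.70959961°.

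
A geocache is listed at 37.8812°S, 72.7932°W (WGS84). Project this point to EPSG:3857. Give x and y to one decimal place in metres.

Web Mercator is spherical with R = a = 6378137 m.
x = R·λ = 6378137 × -1.270481013 = -8103301.957 m.
y = R·ln tan(π/4 + φ/2) = 6378137 × -0.715358877 = -4562656.924 m.

x -8103302.0 m, y -4562656.9 m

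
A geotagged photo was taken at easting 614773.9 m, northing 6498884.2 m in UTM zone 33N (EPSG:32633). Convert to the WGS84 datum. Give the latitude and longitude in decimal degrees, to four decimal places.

lat 58.6151°, lon 16.9759°

Zone 33N: λ₀ = 15°, k₀ = 0.9996, false easting 500000 m.
Meridian distance M = (N − FN)/k₀ = 6501484.8 m.
Inverse transverse Mercator on WGS84 gives φ = 58.61509987°, λ = 16.97589951°.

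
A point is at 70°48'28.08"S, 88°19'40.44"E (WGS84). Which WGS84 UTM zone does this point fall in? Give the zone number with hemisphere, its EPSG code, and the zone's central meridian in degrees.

Zone 45S (EPSG:32745), central meridian 87°

UTM zone = ⌊(λ + 180)/6⌋ + 1; 88.3279° ∈ [84°, 90°) → zone 45.
Hemisphere: S (φ < 0).
Central meridian λ₀ = 6×45 − 183 = 87°.
EPSG code: 32745.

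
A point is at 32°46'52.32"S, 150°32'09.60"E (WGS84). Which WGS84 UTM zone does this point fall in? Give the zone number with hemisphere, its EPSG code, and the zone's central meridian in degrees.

Zone 56S (EPSG:32756), central meridian 153°

UTM zone = ⌊(λ + 180)/6⌋ + 1; 150.5360° ∈ [150°, 156°) → zone 56.
Hemisphere: S (φ < 0).
Central meridian λ₀ = 6×56 − 183 = 153°.
EPSG code: 32756.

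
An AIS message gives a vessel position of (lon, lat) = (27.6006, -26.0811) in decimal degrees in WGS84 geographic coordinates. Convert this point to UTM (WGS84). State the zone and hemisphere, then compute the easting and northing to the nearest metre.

Zone 35S: E 560066 m, N 7115196 m

Longitude 27.6006° lies in the 6° band [24°, 30°), giving zone 35; latitude is south of the equator, so 35S.
Zone 35 central meridian λ₀ = 6×35 − 183 = 27°; Δλ = +0.6006°.
Transverse Mercator on WGS84 with k₀ = 0.9996 gives E = 560065.996 m, N = 7115196.387 m.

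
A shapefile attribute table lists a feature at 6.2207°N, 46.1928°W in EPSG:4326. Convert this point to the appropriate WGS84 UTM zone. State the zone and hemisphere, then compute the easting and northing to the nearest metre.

Zone 23N: E 368038 m, N 687750 m

Longitude -46.1928° lies in the 6° band [-48°, -42°), giving zone 23; latitude is north of the equator, so 23N.
Zone 23 central meridian λ₀ = 6×23 − 183 = -45°; Δλ = -1.1928°.
Transverse Mercator on WGS84 with k₀ = 0.9996 gives E = 368038.190 m, N = 687750.183 m.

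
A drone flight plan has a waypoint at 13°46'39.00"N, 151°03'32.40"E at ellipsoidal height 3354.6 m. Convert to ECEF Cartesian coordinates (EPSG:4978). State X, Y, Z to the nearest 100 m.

WGS84: a = 6378137 m, e² = 0.006694380; N(φ) = a/√(1−e²sin²φ) = 6379348.174 m.
X = (N+h)·cosφ·cosλ = -5424910.929 m; Y = (N+h)·cosφ·sinλ = 2999778.694 m; Z = (N(1−e²)+h)·sinφ = 1509883.444 m.

X -5424900 m, Y 2999800 m, Z 1509900 m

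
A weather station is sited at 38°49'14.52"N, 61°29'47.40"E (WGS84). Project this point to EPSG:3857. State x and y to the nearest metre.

x 6845759 m, y 4696021 m

Web Mercator is spherical with R = a = 6378137 m.
x = R·λ = 6378137 × 1.073316403 = 6845759.066 m.
y = R·ln tan(π/4 + φ/2) = 6378137 × 0.736268417 = 4696020.831 m.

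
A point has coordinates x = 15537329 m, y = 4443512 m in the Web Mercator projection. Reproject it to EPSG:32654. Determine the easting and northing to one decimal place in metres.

E 373186.9 m, N 4099328.0 m

Web Mercator inverse (R = 6378137 m) → φ = 37.03159759°, λ = 139.57420115°.
UTM 54N forward: E = 373186.911 m, N = 4099327.994 m.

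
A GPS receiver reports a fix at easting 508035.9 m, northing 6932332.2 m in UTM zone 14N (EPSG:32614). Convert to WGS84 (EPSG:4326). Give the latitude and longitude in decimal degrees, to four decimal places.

Zone 14N: λ₀ = -99°, k₀ = 0.9996, false easting 500000 m.
Meridian distance M = (N − FN)/k₀ = 6935106.2 m.
Inverse transverse Mercator on WGS84 gives φ = 62.52189958°, λ = -98.84389975°.

lat 62.5219°, lon -98.8439°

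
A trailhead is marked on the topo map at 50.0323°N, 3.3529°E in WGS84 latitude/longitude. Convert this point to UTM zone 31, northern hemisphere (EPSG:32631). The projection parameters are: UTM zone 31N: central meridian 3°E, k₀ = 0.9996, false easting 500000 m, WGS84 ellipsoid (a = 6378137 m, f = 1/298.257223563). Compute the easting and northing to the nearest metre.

Zone 31 central meridian λ₀ = 6×31 − 183 = 3°; Δλ = +0.3529°.
Transverse Mercator on WGS84 with k₀ = 0.9996 gives E = 525274.335 m, N = 5542281.629 m.

E 525274 m, N 5542282 m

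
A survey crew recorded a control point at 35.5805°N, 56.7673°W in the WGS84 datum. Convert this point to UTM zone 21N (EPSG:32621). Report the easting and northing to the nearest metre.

E 521083 m, N 3937446 m

Zone 21 central meridian λ₀ = 6×21 − 183 = -57°; Δλ = +0.2327°.
Transverse Mercator on WGS84 with k₀ = 0.9996 gives E = 521083.226 m, N = 3937446.310 m.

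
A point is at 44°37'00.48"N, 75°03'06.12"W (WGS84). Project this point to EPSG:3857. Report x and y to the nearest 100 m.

x -8354700 m, y 5561400 m

Web Mercator is spherical with R = a = 6378137 m.
x = R·λ = 6378137 × -1.309899274 = -8354717.027 m.
y = R·ln tan(π/4 + φ/2) = 6378137 × 0.871946602 = 5561394.884 m.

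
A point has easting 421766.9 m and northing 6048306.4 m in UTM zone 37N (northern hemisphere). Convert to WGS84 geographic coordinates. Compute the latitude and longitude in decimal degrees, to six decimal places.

Zone 37N: λ₀ = 39°, k₀ = 0.9996, false easting 500000 m.
Meridian distance M = (N − FN)/k₀ = 6050726.7 m.
Inverse transverse Mercator on WGS84 gives φ = 54.57619992°, λ = 37.78969993°.

lat 54.576200°, lon 37.789700°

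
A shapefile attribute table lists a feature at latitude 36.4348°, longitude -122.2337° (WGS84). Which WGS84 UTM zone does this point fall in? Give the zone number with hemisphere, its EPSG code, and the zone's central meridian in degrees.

UTM zone = ⌊(λ + 180)/6⌋ + 1; -122.2337° ∈ [-126°, -120°) → zone 10.
Hemisphere: N (φ ≥ 0).
Central meridian λ₀ = 6×10 − 183 = -123°.
EPSG code: 32610.

Zone 10N (EPSG:32610), central meridian -123°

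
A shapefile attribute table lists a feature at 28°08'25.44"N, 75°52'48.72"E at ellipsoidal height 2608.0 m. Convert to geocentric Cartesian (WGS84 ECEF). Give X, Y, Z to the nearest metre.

WGS84: a = 6378137 m, e² = 0.006694380; N(φ) = a/√(1−e²sin²φ) = 6382891.111 m.
X = (N+h)·cosφ·cosλ = 1373609.729 m; Y = (N+h)·cosφ·sinλ = 5460582.240 m; Z = (N(1−e²)+h)·sinφ = 2991464.302 m.

X 1373610 m, Y 5460582 m, Z 2991464 m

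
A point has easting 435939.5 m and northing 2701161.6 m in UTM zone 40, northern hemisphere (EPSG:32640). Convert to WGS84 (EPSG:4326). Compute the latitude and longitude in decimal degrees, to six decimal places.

Zone 40N: λ₀ = 57°, k₀ = 0.9996, false easting 500000 m.
Meridian distance M = (N − FN)/k₀ = 2702242.5 m.
Inverse transverse Mercator on WGS84 gives φ = 24.42260004°, λ = 56.36809967°.

lat 24.422600°, lon 56.368100°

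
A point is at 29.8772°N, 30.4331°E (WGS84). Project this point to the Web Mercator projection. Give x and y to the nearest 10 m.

Web Mercator is spherical with R = a = 6378137 m.
x = R·λ = 6378137 × 0.531157797 = 3387797.195 m.
y = R·ln tan(π/4 + φ/2) = 6378137 × 0.546832844 = 3487774.795 m.

x 3387800 m, y 3487770 m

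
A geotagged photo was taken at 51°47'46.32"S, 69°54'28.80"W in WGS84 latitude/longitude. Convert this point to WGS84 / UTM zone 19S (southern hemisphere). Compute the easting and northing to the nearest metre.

E 437383 m, N 4261239 m

Zone 19 central meridian λ₀ = 6×19 − 183 = -69°; Δλ = -0.9080°.
Transverse Mercator on WGS84 with k₀ = 0.9996 gives E = 437383.248 m, N = 4261238.702 m.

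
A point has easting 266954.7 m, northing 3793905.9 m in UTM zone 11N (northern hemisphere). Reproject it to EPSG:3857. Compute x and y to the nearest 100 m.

Unproject from UTM 11N (λ₀ = -117°) → φ = 34.26020035°, λ = -119.53100038°.
Web Mercator (R = 6378137 m): x = -13306130.096 m, y = 4063794.317 m.

x -13306100 m, y 4063800 m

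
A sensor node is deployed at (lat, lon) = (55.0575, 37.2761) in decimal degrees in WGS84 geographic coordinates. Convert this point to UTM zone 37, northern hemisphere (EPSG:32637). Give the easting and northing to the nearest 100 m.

E 389900 m, N 6102500 m

Zone 37 central meridian λ₀ = 6×37 − 183 = 39°; Δλ = -1.7239°.
Transverse Mercator on WGS84 with k₀ = 0.9996 gives E = 389888.110 m, N = 6102548.049 m.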